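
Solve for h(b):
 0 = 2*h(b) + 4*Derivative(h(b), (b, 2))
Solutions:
 h(b) = C1*sin(sqrt(2)*b/2) + C2*cos(sqrt(2)*b/2)


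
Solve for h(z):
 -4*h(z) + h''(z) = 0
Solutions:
 h(z) = C1*exp(-2*z) + C2*exp(2*z)


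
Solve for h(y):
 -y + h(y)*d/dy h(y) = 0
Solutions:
 h(y) = -sqrt(C1 + y^2)
 h(y) = sqrt(C1 + y^2)


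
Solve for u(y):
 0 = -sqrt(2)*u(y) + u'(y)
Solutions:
 u(y) = C1*exp(sqrt(2)*y)


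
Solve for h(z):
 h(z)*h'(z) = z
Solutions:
 h(z) = -sqrt(C1 + z^2)
 h(z) = sqrt(C1 + z^2)


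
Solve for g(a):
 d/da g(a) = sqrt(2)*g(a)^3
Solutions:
 g(a) = -sqrt(2)*sqrt(-1/(C1 + sqrt(2)*a))/2
 g(a) = sqrt(2)*sqrt(-1/(C1 + sqrt(2)*a))/2


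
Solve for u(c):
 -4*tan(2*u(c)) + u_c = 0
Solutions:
 u(c) = -asin(C1*exp(8*c))/2 + pi/2
 u(c) = asin(C1*exp(8*c))/2


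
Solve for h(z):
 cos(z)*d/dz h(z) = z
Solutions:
 h(z) = C1 + Integral(z/cos(z), z)


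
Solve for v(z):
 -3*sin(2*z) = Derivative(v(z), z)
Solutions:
 v(z) = C1 + 3*cos(2*z)/2


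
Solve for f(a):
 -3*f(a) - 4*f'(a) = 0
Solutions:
 f(a) = C1*exp(-3*a/4)


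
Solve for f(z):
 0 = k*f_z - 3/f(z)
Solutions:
 f(z) = -sqrt(C1 + 6*z/k)
 f(z) = sqrt(C1 + 6*z/k)


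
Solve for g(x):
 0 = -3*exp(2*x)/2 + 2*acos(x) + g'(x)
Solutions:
 g(x) = C1 - 2*x*acos(x) + 2*sqrt(1 - x^2) + 3*exp(2*x)/4


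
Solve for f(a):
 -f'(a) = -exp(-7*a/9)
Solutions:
 f(a) = C1 - 9*exp(-7*a/9)/7


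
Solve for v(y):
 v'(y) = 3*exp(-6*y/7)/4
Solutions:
 v(y) = C1 - 7*exp(-6*y/7)/8


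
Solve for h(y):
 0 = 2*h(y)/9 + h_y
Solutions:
 h(y) = C1*exp(-2*y/9)


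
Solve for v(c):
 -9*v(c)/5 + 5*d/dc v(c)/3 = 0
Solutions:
 v(c) = C1*exp(27*c/25)


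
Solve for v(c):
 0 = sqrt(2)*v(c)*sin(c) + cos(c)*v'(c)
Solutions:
 v(c) = C1*cos(c)^(sqrt(2))


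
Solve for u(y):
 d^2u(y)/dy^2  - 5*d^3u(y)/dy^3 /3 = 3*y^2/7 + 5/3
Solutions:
 u(y) = C1 + C2*y + C3*exp(3*y/5) + y^4/28 + 5*y^3/21 + 85*y^2/42


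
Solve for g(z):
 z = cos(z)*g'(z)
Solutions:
 g(z) = C1 + Integral(z/cos(z), z)


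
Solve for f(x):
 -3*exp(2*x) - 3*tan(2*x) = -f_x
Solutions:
 f(x) = C1 + 3*exp(2*x)/2 - 3*log(cos(2*x))/2


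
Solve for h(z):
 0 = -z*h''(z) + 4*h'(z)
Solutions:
 h(z) = C1 + C2*z^5


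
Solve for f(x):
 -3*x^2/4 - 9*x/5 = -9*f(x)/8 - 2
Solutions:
 f(x) = 2*x^2/3 + 8*x/5 - 16/9


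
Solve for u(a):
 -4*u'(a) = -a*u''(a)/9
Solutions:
 u(a) = C1 + C2*a^37


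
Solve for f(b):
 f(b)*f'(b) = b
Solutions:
 f(b) = -sqrt(C1 + b^2)
 f(b) = sqrt(C1 + b^2)


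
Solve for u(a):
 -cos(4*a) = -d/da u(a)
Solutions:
 u(a) = C1 + sin(4*a)/4


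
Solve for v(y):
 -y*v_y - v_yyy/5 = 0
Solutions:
 v(y) = C1 + Integral(C2*airyai(-5^(1/3)*y) + C3*airybi(-5^(1/3)*y), y)


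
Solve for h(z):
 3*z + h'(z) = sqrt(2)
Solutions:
 h(z) = C1 - 3*z^2/2 + sqrt(2)*z


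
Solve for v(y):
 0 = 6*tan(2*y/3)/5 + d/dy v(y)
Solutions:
 v(y) = C1 + 9*log(cos(2*y/3))/5


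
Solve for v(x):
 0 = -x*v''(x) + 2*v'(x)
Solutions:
 v(x) = C1 + C2*x^3


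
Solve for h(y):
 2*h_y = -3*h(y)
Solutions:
 h(y) = C1*exp(-3*y/2)


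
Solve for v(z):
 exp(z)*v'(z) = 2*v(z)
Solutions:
 v(z) = C1*exp(-2*exp(-z))


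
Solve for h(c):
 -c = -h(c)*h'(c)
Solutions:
 h(c) = -sqrt(C1 + c^2)
 h(c) = sqrt(C1 + c^2)


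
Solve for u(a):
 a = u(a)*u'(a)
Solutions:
 u(a) = -sqrt(C1 + a^2)
 u(a) = sqrt(C1 + a^2)


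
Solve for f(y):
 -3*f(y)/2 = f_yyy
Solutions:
 f(y) = C3*exp(-2^(2/3)*3^(1/3)*y/2) + (C1*sin(2^(2/3)*3^(5/6)*y/4) + C2*cos(2^(2/3)*3^(5/6)*y/4))*exp(2^(2/3)*3^(1/3)*y/4)


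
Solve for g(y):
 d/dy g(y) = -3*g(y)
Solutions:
 g(y) = C1*exp(-3*y)


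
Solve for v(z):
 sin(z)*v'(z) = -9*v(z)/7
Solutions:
 v(z) = C1*(cos(z) + 1)^(9/14)/(cos(z) - 1)^(9/14)


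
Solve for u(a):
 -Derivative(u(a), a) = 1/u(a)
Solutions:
 u(a) = -sqrt(C1 - 2*a)
 u(a) = sqrt(C1 - 2*a)


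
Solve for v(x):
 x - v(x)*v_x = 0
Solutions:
 v(x) = -sqrt(C1 + x^2)
 v(x) = sqrt(C1 + x^2)


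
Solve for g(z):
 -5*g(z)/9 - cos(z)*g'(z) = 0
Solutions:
 g(z) = C1*(sin(z) - 1)^(5/18)/(sin(z) + 1)^(5/18)


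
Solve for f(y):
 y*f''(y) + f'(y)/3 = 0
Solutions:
 f(y) = C1 + C2*y^(2/3)


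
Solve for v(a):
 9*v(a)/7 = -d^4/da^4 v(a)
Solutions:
 v(a) = (C1*sin(sqrt(6)*7^(3/4)*a/14) + C2*cos(sqrt(6)*7^(3/4)*a/14))*exp(-sqrt(6)*7^(3/4)*a/14) + (C3*sin(sqrt(6)*7^(3/4)*a/14) + C4*cos(sqrt(6)*7^(3/4)*a/14))*exp(sqrt(6)*7^(3/4)*a/14)


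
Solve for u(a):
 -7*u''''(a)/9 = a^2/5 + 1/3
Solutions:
 u(a) = C1 + C2*a + C3*a^2 + C4*a^3 - a^6/1400 - a^4/56


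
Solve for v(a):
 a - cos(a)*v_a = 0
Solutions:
 v(a) = C1 + Integral(a/cos(a), a)


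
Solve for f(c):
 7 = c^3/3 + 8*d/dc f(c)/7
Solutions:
 f(c) = C1 - 7*c^4/96 + 49*c/8


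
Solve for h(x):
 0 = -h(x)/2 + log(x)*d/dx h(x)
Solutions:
 h(x) = C1*exp(li(x)/2)


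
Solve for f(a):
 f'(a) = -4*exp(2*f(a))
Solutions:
 f(a) = log(-sqrt(-1/(C1 - 4*a))) - log(2)/2
 f(a) = log(-1/(C1 - 4*a))/2 - log(2)/2


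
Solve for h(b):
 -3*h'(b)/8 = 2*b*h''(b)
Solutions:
 h(b) = C1 + C2*b^(13/16)


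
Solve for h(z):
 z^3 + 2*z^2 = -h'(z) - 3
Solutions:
 h(z) = C1 - z^4/4 - 2*z^3/3 - 3*z


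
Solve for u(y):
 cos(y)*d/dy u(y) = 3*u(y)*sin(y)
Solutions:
 u(y) = C1/cos(y)^3


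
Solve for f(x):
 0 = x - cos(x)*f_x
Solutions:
 f(x) = C1 + Integral(x/cos(x), x)


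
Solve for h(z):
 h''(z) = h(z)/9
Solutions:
 h(z) = C1*exp(-z/3) + C2*exp(z/3)


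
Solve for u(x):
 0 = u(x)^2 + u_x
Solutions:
 u(x) = 1/(C1 + x)


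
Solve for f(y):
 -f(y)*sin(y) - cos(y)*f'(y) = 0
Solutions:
 f(y) = C1*cos(y)


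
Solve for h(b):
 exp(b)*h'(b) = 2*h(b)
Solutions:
 h(b) = C1*exp(-2*exp(-b))


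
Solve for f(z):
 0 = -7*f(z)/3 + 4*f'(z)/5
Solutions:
 f(z) = C1*exp(35*z/12)


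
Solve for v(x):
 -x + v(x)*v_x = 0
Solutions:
 v(x) = -sqrt(C1 + x^2)
 v(x) = sqrt(C1 + x^2)


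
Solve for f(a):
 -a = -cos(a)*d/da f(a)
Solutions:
 f(a) = C1 + Integral(a/cos(a), a)


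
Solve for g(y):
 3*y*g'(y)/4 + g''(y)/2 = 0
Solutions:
 g(y) = C1 + C2*erf(sqrt(3)*y/2)


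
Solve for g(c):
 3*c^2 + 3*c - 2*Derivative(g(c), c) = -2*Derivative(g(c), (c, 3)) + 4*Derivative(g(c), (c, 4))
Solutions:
 g(c) = C1 + C2*exp(c*((6*sqrt(78) + 53)^(-1/3) + 2 + (6*sqrt(78) + 53)^(1/3))/12)*sin(sqrt(3)*c*(-(6*sqrt(78) + 53)^(1/3) + (6*sqrt(78) + 53)^(-1/3))/12) + C3*exp(c*((6*sqrt(78) + 53)^(-1/3) + 2 + (6*sqrt(78) + 53)^(1/3))/12)*cos(sqrt(3)*c*(-(6*sqrt(78) + 53)^(1/3) + (6*sqrt(78) + 53)^(-1/3))/12) + C4*exp(c*(-(6*sqrt(78) + 53)^(1/3) - 1/(6*sqrt(78) + 53)^(1/3) + 1)/6) + c^3/2 + 3*c^2/4 + 3*c


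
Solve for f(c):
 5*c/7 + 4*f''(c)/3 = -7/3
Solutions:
 f(c) = C1 + C2*c - 5*c^3/56 - 7*c^2/8


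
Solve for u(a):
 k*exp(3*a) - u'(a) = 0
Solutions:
 u(a) = C1 + k*exp(3*a)/3


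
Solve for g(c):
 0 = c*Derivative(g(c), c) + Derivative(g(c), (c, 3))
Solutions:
 g(c) = C1 + Integral(C2*airyai(-c) + C3*airybi(-c), c)


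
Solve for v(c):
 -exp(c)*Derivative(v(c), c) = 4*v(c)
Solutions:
 v(c) = C1*exp(4*exp(-c))


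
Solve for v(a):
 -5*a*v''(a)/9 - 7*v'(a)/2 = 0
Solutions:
 v(a) = C1 + C2/a^(53/10)


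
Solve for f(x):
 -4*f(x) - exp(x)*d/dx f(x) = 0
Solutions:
 f(x) = C1*exp(4*exp(-x))


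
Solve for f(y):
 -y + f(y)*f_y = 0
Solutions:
 f(y) = -sqrt(C1 + y^2)
 f(y) = sqrt(C1 + y^2)


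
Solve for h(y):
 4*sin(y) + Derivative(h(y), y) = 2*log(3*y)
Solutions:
 h(y) = C1 + 2*y*log(y) - 2*y + 2*y*log(3) + 4*cos(y)


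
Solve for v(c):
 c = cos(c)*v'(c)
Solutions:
 v(c) = C1 + Integral(c/cos(c), c)


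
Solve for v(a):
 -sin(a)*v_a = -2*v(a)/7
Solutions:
 v(a) = C1*(cos(a) - 1)^(1/7)/(cos(a) + 1)^(1/7)


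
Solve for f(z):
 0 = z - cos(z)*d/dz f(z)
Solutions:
 f(z) = C1 + Integral(z/cos(z), z)


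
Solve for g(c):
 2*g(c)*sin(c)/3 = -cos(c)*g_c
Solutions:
 g(c) = C1*cos(c)^(2/3)


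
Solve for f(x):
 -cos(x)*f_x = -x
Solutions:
 f(x) = C1 + Integral(x/cos(x), x)


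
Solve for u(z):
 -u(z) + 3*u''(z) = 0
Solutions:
 u(z) = C1*exp(-sqrt(3)*z/3) + C2*exp(sqrt(3)*z/3)


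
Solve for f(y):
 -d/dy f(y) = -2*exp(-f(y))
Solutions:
 f(y) = log(C1 + 2*y)


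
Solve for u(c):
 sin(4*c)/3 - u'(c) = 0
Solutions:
 u(c) = C1 - cos(4*c)/12


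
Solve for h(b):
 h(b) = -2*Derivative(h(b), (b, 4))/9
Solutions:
 h(b) = (C1*sin(2^(1/4)*sqrt(3)*b/2) + C2*cos(2^(1/4)*sqrt(3)*b/2))*exp(-2^(1/4)*sqrt(3)*b/2) + (C3*sin(2^(1/4)*sqrt(3)*b/2) + C4*cos(2^(1/4)*sqrt(3)*b/2))*exp(2^(1/4)*sqrt(3)*b/2)


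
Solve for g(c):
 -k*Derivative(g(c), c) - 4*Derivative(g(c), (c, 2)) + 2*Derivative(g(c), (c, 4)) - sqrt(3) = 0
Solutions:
 g(c) = C1 + C2*exp(c*(6^(1/3)*(-9*k + 2*sqrt(3)*sqrt(27*k^2/4 - 32))^(1/3)/12 - 2^(1/3)*3^(5/6)*I*(-9*k + 2*sqrt(3)*sqrt(27*k^2/4 - 32))^(1/3)/12 - 8/((-6^(1/3) + 2^(1/3)*3^(5/6)*I)*(-9*k + 2*sqrt(3)*sqrt(27*k^2/4 - 32))^(1/3)))) + C3*exp(c*(6^(1/3)*(-9*k + 2*sqrt(3)*sqrt(27*k^2/4 - 32))^(1/3)/12 + 2^(1/3)*3^(5/6)*I*(-9*k + 2*sqrt(3)*sqrt(27*k^2/4 - 32))^(1/3)/12 + 8/((6^(1/3) + 2^(1/3)*3^(5/6)*I)*(-9*k + 2*sqrt(3)*sqrt(27*k^2/4 - 32))^(1/3)))) + C4*exp(-6^(1/3)*c*((-9*k + 2*sqrt(3)*sqrt(27*k^2/4 - 32))^(1/3) + 4*6^(1/3)/(-9*k + 2*sqrt(3)*sqrt(27*k^2/4 - 32))^(1/3))/6) - sqrt(3)*c/k


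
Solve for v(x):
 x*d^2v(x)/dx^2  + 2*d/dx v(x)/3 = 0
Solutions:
 v(x) = C1 + C2*x^(1/3)


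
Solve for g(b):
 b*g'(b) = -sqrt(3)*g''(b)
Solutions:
 g(b) = C1 + C2*erf(sqrt(2)*3^(3/4)*b/6)


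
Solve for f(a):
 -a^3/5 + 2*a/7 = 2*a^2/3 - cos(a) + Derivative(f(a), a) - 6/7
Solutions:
 f(a) = C1 - a^4/20 - 2*a^3/9 + a^2/7 + 6*a/7 + sin(a)


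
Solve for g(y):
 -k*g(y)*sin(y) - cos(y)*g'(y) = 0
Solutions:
 g(y) = C1*exp(k*log(cos(y)))


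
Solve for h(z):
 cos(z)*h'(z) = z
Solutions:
 h(z) = C1 + Integral(z/cos(z), z)


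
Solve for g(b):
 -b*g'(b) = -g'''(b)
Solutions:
 g(b) = C1 + Integral(C2*airyai(b) + C3*airybi(b), b)


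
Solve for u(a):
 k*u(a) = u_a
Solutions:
 u(a) = C1*exp(a*k)


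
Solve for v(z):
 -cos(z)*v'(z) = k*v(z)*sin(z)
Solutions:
 v(z) = C1*exp(k*log(cos(z)))


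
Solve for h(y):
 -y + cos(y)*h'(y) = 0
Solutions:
 h(y) = C1 + Integral(y/cos(y), y)


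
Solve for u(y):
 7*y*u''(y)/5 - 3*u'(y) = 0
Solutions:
 u(y) = C1 + C2*y^(22/7)


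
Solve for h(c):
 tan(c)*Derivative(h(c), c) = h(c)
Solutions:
 h(c) = C1*sin(c)


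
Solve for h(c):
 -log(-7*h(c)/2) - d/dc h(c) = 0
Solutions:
 Integral(1/(log(-_y) - log(2) + log(7)), (_y, h(c))) = C1 - c


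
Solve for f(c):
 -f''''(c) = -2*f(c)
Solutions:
 f(c) = C1*exp(-2^(1/4)*c) + C2*exp(2^(1/4)*c) + C3*sin(2^(1/4)*c) + C4*cos(2^(1/4)*c)


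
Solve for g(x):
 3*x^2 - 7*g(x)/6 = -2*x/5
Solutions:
 g(x) = 6*x*(15*x + 2)/35


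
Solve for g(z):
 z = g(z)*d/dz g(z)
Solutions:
 g(z) = -sqrt(C1 + z^2)
 g(z) = sqrt(C1 + z^2)


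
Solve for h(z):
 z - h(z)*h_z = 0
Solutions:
 h(z) = -sqrt(C1 + z^2)
 h(z) = sqrt(C1 + z^2)


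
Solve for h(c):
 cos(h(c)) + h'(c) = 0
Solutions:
 h(c) = pi - asin((C1 + exp(2*c))/(C1 - exp(2*c)))
 h(c) = asin((C1 + exp(2*c))/(C1 - exp(2*c)))


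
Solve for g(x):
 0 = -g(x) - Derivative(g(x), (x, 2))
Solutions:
 g(x) = C1*sin(x) + C2*cos(x)


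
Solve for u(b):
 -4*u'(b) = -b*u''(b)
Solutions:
 u(b) = C1 + C2*b^5


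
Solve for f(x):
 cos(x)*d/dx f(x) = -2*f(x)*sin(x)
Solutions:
 f(x) = C1*cos(x)^2


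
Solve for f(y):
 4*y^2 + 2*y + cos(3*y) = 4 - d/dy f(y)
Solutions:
 f(y) = C1 - 4*y^3/3 - y^2 + 4*y - sin(3*y)/3


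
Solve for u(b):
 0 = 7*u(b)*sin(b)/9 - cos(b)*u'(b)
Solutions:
 u(b) = C1/cos(b)^(7/9)


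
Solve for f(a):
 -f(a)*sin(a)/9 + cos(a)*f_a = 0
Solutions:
 f(a) = C1/cos(a)^(1/9)


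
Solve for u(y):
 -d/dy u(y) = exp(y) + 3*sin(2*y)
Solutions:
 u(y) = C1 - exp(y) + 3*cos(2*y)/2


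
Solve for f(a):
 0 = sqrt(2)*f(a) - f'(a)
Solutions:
 f(a) = C1*exp(sqrt(2)*a)


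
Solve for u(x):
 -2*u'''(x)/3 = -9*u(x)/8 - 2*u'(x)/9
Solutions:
 u(x) = C1*exp(-2^(1/3)*x*(8*2^(1/3)/(sqrt(530417) + 729)^(1/3) + (sqrt(530417) + 729)^(1/3))/24)*sin(2^(1/3)*sqrt(3)*x*(-(sqrt(530417) + 729)^(1/3) + 8*2^(1/3)/(sqrt(530417) + 729)^(1/3))/24) + C2*exp(-2^(1/3)*x*(8*2^(1/3)/(sqrt(530417) + 729)^(1/3) + (sqrt(530417) + 729)^(1/3))/24)*cos(2^(1/3)*sqrt(3)*x*(-(sqrt(530417) + 729)^(1/3) + 8*2^(1/3)/(sqrt(530417) + 729)^(1/3))/24) + C3*exp(2^(1/3)*x*(8*2^(1/3)/(sqrt(530417) + 729)^(1/3) + (sqrt(530417) + 729)^(1/3))/12)


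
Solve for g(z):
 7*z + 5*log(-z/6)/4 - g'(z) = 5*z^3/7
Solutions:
 g(z) = C1 - 5*z^4/28 + 7*z^2/2 + 5*z*log(-z)/4 + 5*z*(-log(6) - 1)/4


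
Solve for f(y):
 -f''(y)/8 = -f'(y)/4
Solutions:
 f(y) = C1 + C2*exp(2*y)


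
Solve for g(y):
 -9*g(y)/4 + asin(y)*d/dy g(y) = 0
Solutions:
 g(y) = C1*exp(9*Integral(1/asin(y), y)/4)


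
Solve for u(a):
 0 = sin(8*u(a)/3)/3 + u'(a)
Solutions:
 a/3 + 3*log(cos(8*u(a)/3) - 1)/16 - 3*log(cos(8*u(a)/3) + 1)/16 = C1


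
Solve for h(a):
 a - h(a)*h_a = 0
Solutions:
 h(a) = -sqrt(C1 + a^2)
 h(a) = sqrt(C1 + a^2)


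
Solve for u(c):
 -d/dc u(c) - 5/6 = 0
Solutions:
 u(c) = C1 - 5*c/6


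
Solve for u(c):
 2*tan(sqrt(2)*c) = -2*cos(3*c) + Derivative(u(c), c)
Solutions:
 u(c) = C1 - sqrt(2)*log(cos(sqrt(2)*c)) + 2*sin(3*c)/3


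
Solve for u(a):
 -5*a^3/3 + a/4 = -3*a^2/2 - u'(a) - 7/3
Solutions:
 u(a) = C1 + 5*a^4/12 - a^3/2 - a^2/8 - 7*a/3


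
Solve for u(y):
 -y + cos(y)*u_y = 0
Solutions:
 u(y) = C1 + Integral(y/cos(y), y)


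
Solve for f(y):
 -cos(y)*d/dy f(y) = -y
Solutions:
 f(y) = C1 + Integral(y/cos(y), y)


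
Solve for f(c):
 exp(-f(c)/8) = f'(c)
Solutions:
 f(c) = 8*log(C1 + c/8)


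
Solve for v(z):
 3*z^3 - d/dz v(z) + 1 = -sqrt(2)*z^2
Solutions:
 v(z) = C1 + 3*z^4/4 + sqrt(2)*z^3/3 + z


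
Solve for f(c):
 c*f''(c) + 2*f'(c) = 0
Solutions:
 f(c) = C1 + C2/c


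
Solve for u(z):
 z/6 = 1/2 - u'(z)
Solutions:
 u(z) = C1 - z^2/12 + z/2


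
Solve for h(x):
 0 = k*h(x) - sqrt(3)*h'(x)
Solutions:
 h(x) = C1*exp(sqrt(3)*k*x/3)


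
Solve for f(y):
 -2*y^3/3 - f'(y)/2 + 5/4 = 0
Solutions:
 f(y) = C1 - y^4/3 + 5*y/2


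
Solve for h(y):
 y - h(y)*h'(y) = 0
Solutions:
 h(y) = -sqrt(C1 + y^2)
 h(y) = sqrt(C1 + y^2)


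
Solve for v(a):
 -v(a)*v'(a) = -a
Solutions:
 v(a) = -sqrt(C1 + a^2)
 v(a) = sqrt(C1 + a^2)


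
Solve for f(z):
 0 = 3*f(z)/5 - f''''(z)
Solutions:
 f(z) = C1*exp(-3^(1/4)*5^(3/4)*z/5) + C2*exp(3^(1/4)*5^(3/4)*z/5) + C3*sin(3^(1/4)*5^(3/4)*z/5) + C4*cos(3^(1/4)*5^(3/4)*z/5)


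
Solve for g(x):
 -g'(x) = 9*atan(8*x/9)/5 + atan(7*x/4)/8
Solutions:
 g(x) = C1 - 9*x*atan(8*x/9)/5 - x*atan(7*x/4)/8 + log(49*x^2 + 16)/28 + 81*log(64*x^2 + 81)/80


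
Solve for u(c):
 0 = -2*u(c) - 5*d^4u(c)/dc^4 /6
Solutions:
 u(c) = (C1*sin(3^(1/4)*5^(3/4)*c/5) + C2*cos(3^(1/4)*5^(3/4)*c/5))*exp(-3^(1/4)*5^(3/4)*c/5) + (C3*sin(3^(1/4)*5^(3/4)*c/5) + C4*cos(3^(1/4)*5^(3/4)*c/5))*exp(3^(1/4)*5^(3/4)*c/5)


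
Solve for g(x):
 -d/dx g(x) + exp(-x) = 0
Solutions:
 g(x) = C1 - exp(-x)


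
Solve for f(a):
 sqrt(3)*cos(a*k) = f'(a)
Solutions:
 f(a) = C1 + sqrt(3)*sin(a*k)/k


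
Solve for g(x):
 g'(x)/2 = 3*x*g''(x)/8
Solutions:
 g(x) = C1 + C2*x^(7/3)


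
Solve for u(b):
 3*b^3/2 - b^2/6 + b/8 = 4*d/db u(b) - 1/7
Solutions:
 u(b) = C1 + 3*b^4/32 - b^3/72 + b^2/64 + b/28


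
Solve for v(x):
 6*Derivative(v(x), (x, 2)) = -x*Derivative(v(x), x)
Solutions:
 v(x) = C1 + C2*erf(sqrt(3)*x/6)


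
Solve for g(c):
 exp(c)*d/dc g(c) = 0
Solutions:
 g(c) = C1


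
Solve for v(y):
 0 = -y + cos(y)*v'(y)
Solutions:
 v(y) = C1 + Integral(y/cos(y), y)


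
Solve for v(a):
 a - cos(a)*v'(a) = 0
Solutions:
 v(a) = C1 + Integral(a/cos(a), a)


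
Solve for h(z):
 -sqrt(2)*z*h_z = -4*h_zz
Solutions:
 h(z) = C1 + C2*erfi(2^(3/4)*z/4)


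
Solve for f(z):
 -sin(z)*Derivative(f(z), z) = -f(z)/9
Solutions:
 f(z) = C1*(cos(z) - 1)^(1/18)/(cos(z) + 1)^(1/18)


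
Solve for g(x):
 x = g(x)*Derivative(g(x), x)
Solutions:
 g(x) = -sqrt(C1 + x^2)
 g(x) = sqrt(C1 + x^2)


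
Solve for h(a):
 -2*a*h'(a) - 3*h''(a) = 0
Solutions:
 h(a) = C1 + C2*erf(sqrt(3)*a/3)


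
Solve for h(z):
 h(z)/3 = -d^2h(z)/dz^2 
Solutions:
 h(z) = C1*sin(sqrt(3)*z/3) + C2*cos(sqrt(3)*z/3)


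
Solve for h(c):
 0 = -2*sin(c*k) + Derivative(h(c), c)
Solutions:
 h(c) = C1 - 2*cos(c*k)/k


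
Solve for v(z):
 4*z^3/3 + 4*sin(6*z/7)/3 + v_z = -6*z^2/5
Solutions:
 v(z) = C1 - z^4/3 - 2*z^3/5 + 14*cos(6*z/7)/9


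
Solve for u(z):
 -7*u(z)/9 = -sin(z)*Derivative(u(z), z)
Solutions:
 u(z) = C1*(cos(z) - 1)^(7/18)/(cos(z) + 1)^(7/18)


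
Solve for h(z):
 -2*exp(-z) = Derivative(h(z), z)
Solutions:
 h(z) = C1 + 2*exp(-z)


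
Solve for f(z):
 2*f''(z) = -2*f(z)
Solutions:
 f(z) = C1*sin(z) + C2*cos(z)


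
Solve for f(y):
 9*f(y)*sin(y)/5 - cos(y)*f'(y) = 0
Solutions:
 f(y) = C1/cos(y)^(9/5)


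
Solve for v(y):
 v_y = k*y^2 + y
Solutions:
 v(y) = C1 + k*y^3/3 + y^2/2


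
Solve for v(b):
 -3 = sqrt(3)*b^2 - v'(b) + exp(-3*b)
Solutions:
 v(b) = C1 + sqrt(3)*b^3/3 + 3*b - exp(-3*b)/3


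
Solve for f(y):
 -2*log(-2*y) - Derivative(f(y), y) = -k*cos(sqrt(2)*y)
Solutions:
 f(y) = C1 + sqrt(2)*k*sin(sqrt(2)*y)/2 - 2*y*log(-y) - 2*y*log(2) + 2*y


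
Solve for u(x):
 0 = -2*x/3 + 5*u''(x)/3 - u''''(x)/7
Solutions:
 u(x) = C1 + C2*x + C3*exp(-sqrt(105)*x/3) + C4*exp(sqrt(105)*x/3) + x^3/15


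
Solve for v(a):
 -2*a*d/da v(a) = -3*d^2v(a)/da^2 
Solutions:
 v(a) = C1 + C2*erfi(sqrt(3)*a/3)


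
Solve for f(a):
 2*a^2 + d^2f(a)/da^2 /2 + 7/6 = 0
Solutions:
 f(a) = C1 + C2*a - a^4/3 - 7*a^2/6


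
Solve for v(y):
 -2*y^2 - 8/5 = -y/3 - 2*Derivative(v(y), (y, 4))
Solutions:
 v(y) = C1 + C2*y + C3*y^2 + C4*y^3 + y^6/360 - y^5/720 + y^4/30


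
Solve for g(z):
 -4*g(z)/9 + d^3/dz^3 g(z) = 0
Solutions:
 g(z) = C3*exp(2^(2/3)*3^(1/3)*z/3) + (C1*sin(2^(2/3)*3^(5/6)*z/6) + C2*cos(2^(2/3)*3^(5/6)*z/6))*exp(-2^(2/3)*3^(1/3)*z/6)


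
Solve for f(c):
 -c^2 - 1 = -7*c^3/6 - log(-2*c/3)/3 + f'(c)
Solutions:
 f(c) = C1 + 7*c^4/24 - c^3/3 + c*log(-c)/3 + c*(-4 - log(3) + log(2))/3


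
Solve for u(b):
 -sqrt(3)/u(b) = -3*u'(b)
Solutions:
 u(b) = -sqrt(C1 + 6*sqrt(3)*b)/3
 u(b) = sqrt(C1 + 6*sqrt(3)*b)/3


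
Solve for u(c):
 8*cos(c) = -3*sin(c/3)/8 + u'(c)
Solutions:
 u(c) = C1 + 8*sin(c) - 9*cos(c/3)/8


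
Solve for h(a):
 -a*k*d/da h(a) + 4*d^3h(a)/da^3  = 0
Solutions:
 h(a) = C1 + Integral(C2*airyai(2^(1/3)*a*k^(1/3)/2) + C3*airybi(2^(1/3)*a*k^(1/3)/2), a)


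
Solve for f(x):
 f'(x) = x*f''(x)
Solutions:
 f(x) = C1 + C2*x^2


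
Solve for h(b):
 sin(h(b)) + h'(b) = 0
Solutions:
 h(b) = -acos((-C1 - exp(2*b))/(C1 - exp(2*b))) + 2*pi
 h(b) = acos((-C1 - exp(2*b))/(C1 - exp(2*b)))


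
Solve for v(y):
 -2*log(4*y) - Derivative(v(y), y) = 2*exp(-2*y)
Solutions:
 v(y) = C1 - 2*y*log(y) + 2*y*(1 - 2*log(2)) + exp(-2*y)


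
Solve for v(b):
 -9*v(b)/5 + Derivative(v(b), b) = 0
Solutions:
 v(b) = C1*exp(9*b/5)


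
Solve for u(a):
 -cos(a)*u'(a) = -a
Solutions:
 u(a) = C1 + Integral(a/cos(a), a)


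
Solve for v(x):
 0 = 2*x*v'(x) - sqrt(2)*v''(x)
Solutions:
 v(x) = C1 + C2*erfi(2^(3/4)*x/2)


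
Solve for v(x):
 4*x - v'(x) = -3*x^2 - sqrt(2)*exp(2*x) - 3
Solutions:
 v(x) = C1 + x^3 + 2*x^2 + 3*x + sqrt(2)*exp(2*x)/2


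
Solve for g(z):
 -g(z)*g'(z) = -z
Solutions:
 g(z) = -sqrt(C1 + z^2)
 g(z) = sqrt(C1 + z^2)


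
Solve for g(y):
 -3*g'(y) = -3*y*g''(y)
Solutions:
 g(y) = C1 + C2*y^2


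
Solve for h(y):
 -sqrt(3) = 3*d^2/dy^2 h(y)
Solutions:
 h(y) = C1 + C2*y - sqrt(3)*y^2/6


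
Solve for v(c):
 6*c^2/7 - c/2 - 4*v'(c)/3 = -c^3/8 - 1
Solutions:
 v(c) = C1 + 3*c^4/128 + 3*c^3/14 - 3*c^2/16 + 3*c/4


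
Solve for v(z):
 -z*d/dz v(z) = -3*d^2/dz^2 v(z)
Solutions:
 v(z) = C1 + C2*erfi(sqrt(6)*z/6)


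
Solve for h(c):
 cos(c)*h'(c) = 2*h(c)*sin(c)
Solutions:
 h(c) = C1/cos(c)^2


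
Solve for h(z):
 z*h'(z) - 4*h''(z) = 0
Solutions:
 h(z) = C1 + C2*erfi(sqrt(2)*z/4)


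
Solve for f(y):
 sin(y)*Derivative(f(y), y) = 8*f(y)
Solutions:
 f(y) = C1*(cos(y)^4 - 4*cos(y)^3 + 6*cos(y)^2 - 4*cos(y) + 1)/(cos(y)^4 + 4*cos(y)^3 + 6*cos(y)^2 + 4*cos(y) + 1)


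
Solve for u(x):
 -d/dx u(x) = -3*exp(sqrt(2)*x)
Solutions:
 u(x) = C1 + 3*sqrt(2)*exp(sqrt(2)*x)/2


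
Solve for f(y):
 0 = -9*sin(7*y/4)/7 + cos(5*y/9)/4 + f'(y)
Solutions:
 f(y) = C1 - 9*sin(5*y/9)/20 - 36*cos(7*y/4)/49


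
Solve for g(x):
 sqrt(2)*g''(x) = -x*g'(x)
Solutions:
 g(x) = C1 + C2*erf(2^(1/4)*x/2)


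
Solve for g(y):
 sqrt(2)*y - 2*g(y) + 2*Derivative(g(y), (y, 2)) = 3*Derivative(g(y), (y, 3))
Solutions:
 g(y) = C1*exp(y*(4/(9*sqrt(681) + 235)^(1/3) + 4 + (9*sqrt(681) + 235)^(1/3))/18)*sin(sqrt(3)*y*(-(9*sqrt(681) + 235)^(1/3) + 4/(9*sqrt(681) + 235)^(1/3))/18) + C2*exp(y*(4/(9*sqrt(681) + 235)^(1/3) + 4 + (9*sqrt(681) + 235)^(1/3))/18)*cos(sqrt(3)*y*(-(9*sqrt(681) + 235)^(1/3) + 4/(9*sqrt(681) + 235)^(1/3))/18) + C3*exp(y*(-(9*sqrt(681) + 235)^(1/3) - 4/(9*sqrt(681) + 235)^(1/3) + 2)/9) + sqrt(2)*y/2


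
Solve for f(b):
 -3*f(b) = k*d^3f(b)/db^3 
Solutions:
 f(b) = C1*exp(3^(1/3)*b*(-1/k)^(1/3)) + C2*exp(b*(-1/k)^(1/3)*(-3^(1/3) + 3^(5/6)*I)/2) + C3*exp(-b*(-1/k)^(1/3)*(3^(1/3) + 3^(5/6)*I)/2)


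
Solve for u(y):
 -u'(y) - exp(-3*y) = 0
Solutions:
 u(y) = C1 + exp(-3*y)/3


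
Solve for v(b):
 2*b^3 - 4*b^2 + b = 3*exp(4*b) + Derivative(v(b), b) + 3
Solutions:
 v(b) = C1 + b^4/2 - 4*b^3/3 + b^2/2 - 3*b - 3*exp(4*b)/4


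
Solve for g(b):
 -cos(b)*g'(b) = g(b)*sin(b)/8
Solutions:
 g(b) = C1*cos(b)^(1/8)


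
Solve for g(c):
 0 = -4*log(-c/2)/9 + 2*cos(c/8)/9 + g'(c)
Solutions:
 g(c) = C1 + 4*c*log(-c)/9 - 4*c/9 - 4*c*log(2)/9 - 16*sin(c/8)/9


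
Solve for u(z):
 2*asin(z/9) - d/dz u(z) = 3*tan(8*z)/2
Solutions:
 u(z) = C1 + 2*z*asin(z/9) + 2*sqrt(81 - z^2) + 3*log(cos(8*z))/16


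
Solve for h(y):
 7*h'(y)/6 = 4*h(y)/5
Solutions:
 h(y) = C1*exp(24*y/35)


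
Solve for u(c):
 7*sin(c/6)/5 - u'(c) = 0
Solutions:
 u(c) = C1 - 42*cos(c/6)/5


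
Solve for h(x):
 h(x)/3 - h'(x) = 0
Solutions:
 h(x) = C1*exp(x/3)


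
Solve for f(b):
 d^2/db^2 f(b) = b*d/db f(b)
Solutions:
 f(b) = C1 + C2*erfi(sqrt(2)*b/2)


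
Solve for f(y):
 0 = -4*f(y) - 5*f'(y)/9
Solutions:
 f(y) = C1*exp(-36*y/5)


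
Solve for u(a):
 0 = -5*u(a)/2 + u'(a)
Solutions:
 u(a) = C1*exp(5*a/2)


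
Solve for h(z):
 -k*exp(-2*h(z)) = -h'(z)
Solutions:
 h(z) = log(-sqrt(C1 + 2*k*z))
 h(z) = log(C1 + 2*k*z)/2


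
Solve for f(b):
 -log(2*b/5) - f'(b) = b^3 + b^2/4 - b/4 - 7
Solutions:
 f(b) = C1 - b^4/4 - b^3/12 + b^2/8 - b*log(b) + b*log(5/2) + 8*b


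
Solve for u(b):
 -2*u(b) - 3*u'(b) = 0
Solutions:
 u(b) = C1*exp(-2*b/3)


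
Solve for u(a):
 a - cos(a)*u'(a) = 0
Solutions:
 u(a) = C1 + Integral(a/cos(a), a)


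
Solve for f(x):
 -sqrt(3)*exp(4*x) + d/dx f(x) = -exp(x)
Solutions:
 f(x) = C1 + sqrt(3)*exp(4*x)/4 - exp(x)


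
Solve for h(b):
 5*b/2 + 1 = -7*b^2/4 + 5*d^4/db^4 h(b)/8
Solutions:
 h(b) = C1 + C2*b + C3*b^2 + C4*b^3 + 7*b^6/900 + b^5/30 + b^4/15


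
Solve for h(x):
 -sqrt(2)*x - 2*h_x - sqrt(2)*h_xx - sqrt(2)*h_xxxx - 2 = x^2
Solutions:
 h(x) = C1 + C2*exp(2^(1/6)*3^(1/3)*x*(-2*3^(1/3)/(9 + sqrt(87))^(1/3) + 2^(2/3)*(9 + sqrt(87))^(1/3))/12)*sin(6^(1/6)*x*(6/(9 + sqrt(87))^(1/3) + 6^(2/3)*(9 + sqrt(87))^(1/3))/12) + C3*exp(2^(1/6)*3^(1/3)*x*(-2*3^(1/3)/(9 + sqrt(87))^(1/3) + 2^(2/3)*(9 + sqrt(87))^(1/3))/12)*cos(6^(1/6)*x*(6/(9 + sqrt(87))^(1/3) + 6^(2/3)*(9 + sqrt(87))^(1/3))/12) + C4*exp(-2^(1/6)*3^(1/3)*x*(-2*3^(1/3)/(9 + sqrt(87))^(1/3) + 2^(2/3)*(9 + sqrt(87))^(1/3))/6) - x^3/6 - x


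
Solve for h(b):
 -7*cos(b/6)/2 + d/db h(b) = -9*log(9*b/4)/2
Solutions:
 h(b) = C1 - 9*b*log(b)/2 - 9*b*log(3) + 9*b/2 + 9*b*log(2) + 21*sin(b/6)


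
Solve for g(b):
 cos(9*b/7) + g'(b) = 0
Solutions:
 g(b) = C1 - 7*sin(9*b/7)/9


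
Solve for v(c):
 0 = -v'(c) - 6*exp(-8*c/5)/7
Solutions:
 v(c) = C1 + 15*exp(-8*c/5)/28


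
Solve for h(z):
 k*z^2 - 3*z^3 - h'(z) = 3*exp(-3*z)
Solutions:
 h(z) = C1 + k*z^3/3 - 3*z^4/4 + exp(-3*z)


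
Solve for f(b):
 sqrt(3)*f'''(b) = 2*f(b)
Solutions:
 f(b) = C3*exp(2^(1/3)*3^(5/6)*b/3) + (C1*sin(6^(1/3)*b/2) + C2*cos(6^(1/3)*b/2))*exp(-2^(1/3)*3^(5/6)*b/6)


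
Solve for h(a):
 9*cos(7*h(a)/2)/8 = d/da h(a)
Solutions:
 -9*a/8 - log(sin(7*h(a)/2) - 1)/7 + log(sin(7*h(a)/2) + 1)/7 = C1


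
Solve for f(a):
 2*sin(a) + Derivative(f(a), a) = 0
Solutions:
 f(a) = C1 + 2*cos(a)


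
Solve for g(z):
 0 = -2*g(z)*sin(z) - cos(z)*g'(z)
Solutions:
 g(z) = C1*cos(z)^2


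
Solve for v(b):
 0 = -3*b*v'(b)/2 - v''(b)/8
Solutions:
 v(b) = C1 + C2*erf(sqrt(6)*b)


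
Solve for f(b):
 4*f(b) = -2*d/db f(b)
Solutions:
 f(b) = C1*exp(-2*b)


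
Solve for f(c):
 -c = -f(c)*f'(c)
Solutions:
 f(c) = -sqrt(C1 + c^2)
 f(c) = sqrt(C1 + c^2)


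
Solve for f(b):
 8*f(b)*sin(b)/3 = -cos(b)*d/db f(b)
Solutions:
 f(b) = C1*cos(b)^(8/3)


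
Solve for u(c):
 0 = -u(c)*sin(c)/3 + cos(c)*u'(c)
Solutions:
 u(c) = C1/cos(c)^(1/3)


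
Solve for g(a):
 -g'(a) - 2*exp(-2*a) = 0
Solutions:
 g(a) = C1 + exp(-2*a)


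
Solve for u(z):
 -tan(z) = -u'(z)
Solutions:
 u(z) = C1 - log(cos(z))


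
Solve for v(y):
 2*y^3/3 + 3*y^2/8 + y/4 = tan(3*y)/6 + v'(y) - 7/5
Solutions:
 v(y) = C1 + y^4/6 + y^3/8 + y^2/8 + 7*y/5 + log(cos(3*y))/18


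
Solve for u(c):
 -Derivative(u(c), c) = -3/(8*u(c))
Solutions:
 u(c) = -sqrt(C1 + 3*c)/2
 u(c) = sqrt(C1 + 3*c)/2


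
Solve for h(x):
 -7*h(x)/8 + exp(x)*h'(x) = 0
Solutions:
 h(x) = C1*exp(-7*exp(-x)/8)


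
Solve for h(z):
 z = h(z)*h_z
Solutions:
 h(z) = -sqrt(C1 + z^2)
 h(z) = sqrt(C1 + z^2)


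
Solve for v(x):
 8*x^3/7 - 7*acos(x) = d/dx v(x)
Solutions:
 v(x) = C1 + 2*x^4/7 - 7*x*acos(x) + 7*sqrt(1 - x^2)


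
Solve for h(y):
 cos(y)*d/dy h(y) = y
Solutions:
 h(y) = C1 + Integral(y/cos(y), y)


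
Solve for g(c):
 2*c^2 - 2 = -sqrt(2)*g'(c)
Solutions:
 g(c) = C1 - sqrt(2)*c^3/3 + sqrt(2)*c


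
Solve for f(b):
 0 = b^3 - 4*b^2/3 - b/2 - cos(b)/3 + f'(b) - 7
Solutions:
 f(b) = C1 - b^4/4 + 4*b^3/9 + b^2/4 + 7*b + sin(b)/3


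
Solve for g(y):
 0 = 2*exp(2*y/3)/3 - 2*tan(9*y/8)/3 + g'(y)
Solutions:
 g(y) = C1 - exp(2*y/3) - 16*log(cos(9*y/8))/27


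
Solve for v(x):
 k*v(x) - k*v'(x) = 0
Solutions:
 v(x) = C1*exp(x)


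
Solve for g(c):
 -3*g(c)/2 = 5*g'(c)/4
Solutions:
 g(c) = C1*exp(-6*c/5)


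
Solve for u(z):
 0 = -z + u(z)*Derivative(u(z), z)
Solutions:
 u(z) = -sqrt(C1 + z^2)
 u(z) = sqrt(C1 + z^2)


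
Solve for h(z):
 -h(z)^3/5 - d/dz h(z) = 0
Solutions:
 h(z) = -sqrt(10)*sqrt(-1/(C1 - z))/2
 h(z) = sqrt(10)*sqrt(-1/(C1 - z))/2


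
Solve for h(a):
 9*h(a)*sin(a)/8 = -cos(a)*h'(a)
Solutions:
 h(a) = C1*cos(a)^(9/8)


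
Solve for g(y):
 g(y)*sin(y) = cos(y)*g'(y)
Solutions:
 g(y) = C1/cos(y)


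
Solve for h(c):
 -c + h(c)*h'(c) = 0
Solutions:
 h(c) = -sqrt(C1 + c^2)
 h(c) = sqrt(C1 + c^2)


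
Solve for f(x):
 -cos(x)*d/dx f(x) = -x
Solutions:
 f(x) = C1 + Integral(x/cos(x), x)


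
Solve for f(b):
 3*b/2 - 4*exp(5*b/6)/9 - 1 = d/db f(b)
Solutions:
 f(b) = C1 + 3*b^2/4 - b - 8*exp(5*b/6)/15


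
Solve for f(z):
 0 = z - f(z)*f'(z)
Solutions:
 f(z) = -sqrt(C1 + z^2)
 f(z) = sqrt(C1 + z^2)


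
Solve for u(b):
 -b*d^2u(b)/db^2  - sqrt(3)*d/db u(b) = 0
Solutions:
 u(b) = C1 + C2*b^(1 - sqrt(3))


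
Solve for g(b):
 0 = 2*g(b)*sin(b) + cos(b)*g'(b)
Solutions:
 g(b) = C1*cos(b)^2


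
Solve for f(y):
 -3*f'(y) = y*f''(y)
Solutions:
 f(y) = C1 + C2/y^2


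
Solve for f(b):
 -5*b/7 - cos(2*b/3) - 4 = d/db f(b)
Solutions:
 f(b) = C1 - 5*b^2/14 - 4*b - 3*sin(2*b/3)/2


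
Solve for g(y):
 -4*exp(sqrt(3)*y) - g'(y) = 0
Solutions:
 g(y) = C1 - 4*sqrt(3)*exp(sqrt(3)*y)/3


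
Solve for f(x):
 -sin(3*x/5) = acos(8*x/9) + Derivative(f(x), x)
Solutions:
 f(x) = C1 - x*acos(8*x/9) + sqrt(81 - 64*x^2)/8 + 5*cos(3*x/5)/3


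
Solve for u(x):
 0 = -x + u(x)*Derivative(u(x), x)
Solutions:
 u(x) = -sqrt(C1 + x^2)
 u(x) = sqrt(C1 + x^2)


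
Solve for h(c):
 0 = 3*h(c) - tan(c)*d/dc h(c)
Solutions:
 h(c) = C1*sin(c)^3


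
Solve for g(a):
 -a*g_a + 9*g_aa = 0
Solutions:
 g(a) = C1 + C2*erfi(sqrt(2)*a/6)


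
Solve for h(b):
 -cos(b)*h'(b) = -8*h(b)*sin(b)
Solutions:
 h(b) = C1/cos(b)^8


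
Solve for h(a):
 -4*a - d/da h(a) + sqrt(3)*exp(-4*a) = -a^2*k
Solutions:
 h(a) = C1 + a^3*k/3 - 2*a^2 - sqrt(3)*exp(-4*a)/4


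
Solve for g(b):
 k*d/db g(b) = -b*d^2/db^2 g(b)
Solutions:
 g(b) = C1 + b^(1 - re(k))*(C2*sin(log(b)*Abs(im(k))) + C3*cos(log(b)*im(k)))


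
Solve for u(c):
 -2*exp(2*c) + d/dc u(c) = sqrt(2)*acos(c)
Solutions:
 u(c) = C1 + sqrt(2)*(c*acos(c) - sqrt(1 - c^2)) + exp(2*c)


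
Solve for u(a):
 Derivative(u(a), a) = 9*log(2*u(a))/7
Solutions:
 -7*Integral(1/(log(_y) + log(2)), (_y, u(a)))/9 = C1 - a


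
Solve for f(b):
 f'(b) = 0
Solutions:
 f(b) = C1


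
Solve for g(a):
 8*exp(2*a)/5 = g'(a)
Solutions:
 g(a) = C1 + 4*exp(2*a)/5


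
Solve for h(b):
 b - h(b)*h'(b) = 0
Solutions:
 h(b) = -sqrt(C1 + b^2)
 h(b) = sqrt(C1 + b^2)


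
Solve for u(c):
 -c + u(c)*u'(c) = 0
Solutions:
 u(c) = -sqrt(C1 + c^2)
 u(c) = sqrt(C1 + c^2)


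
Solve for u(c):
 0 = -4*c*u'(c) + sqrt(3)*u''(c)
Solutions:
 u(c) = C1 + C2*erfi(sqrt(2)*3^(3/4)*c/3)


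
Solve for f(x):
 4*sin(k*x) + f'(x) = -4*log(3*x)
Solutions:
 f(x) = C1 - 4*x*log(x) - 4*x*log(3) + 4*x - 4*Piecewise((-cos(k*x)/k, Ne(k, 0)), (0, True))


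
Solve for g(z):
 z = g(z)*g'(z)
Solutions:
 g(z) = -sqrt(C1 + z^2)
 g(z) = sqrt(C1 + z^2)


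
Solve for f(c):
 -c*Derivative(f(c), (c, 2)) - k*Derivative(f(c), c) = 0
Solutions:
 f(c) = C1 + c^(1 - re(k))*(C2*sin(log(c)*Abs(im(k))) + C3*cos(log(c)*im(k)))


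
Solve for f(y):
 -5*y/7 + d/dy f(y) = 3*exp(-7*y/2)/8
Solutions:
 f(y) = C1 + 5*y^2/14 - 3*exp(-7*y/2)/28


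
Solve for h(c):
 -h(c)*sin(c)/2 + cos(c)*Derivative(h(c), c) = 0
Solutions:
 h(c) = C1/sqrt(cos(c))


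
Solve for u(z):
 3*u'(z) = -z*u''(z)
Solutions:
 u(z) = C1 + C2/z^2


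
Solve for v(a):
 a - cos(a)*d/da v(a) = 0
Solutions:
 v(a) = C1 + Integral(a/cos(a), a)


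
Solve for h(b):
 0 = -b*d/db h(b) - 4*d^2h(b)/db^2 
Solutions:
 h(b) = C1 + C2*erf(sqrt(2)*b/4)


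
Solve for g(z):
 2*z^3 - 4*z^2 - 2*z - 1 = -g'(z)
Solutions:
 g(z) = C1 - z^4/2 + 4*z^3/3 + z^2 + z


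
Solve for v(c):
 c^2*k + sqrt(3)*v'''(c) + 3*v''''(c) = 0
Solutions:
 v(c) = C1 + C2*c + C3*c^2 + C4*exp(-sqrt(3)*c/3) - sqrt(3)*c^5*k/180 + c^4*k/12 - sqrt(3)*c^3*k/3


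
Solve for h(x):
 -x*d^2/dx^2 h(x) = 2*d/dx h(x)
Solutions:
 h(x) = C1 + C2/x


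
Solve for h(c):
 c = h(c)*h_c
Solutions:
 h(c) = -sqrt(C1 + c^2)
 h(c) = sqrt(C1 + c^2)


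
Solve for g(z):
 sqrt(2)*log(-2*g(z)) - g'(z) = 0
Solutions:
 -sqrt(2)*Integral(1/(log(-_y) + log(2)), (_y, g(z)))/2 = C1 - z


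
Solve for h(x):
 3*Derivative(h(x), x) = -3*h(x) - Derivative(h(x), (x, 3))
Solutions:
 h(x) = C1*exp(2^(1/3)*x*(-2/(3 + sqrt(13))^(1/3) + 2^(1/3)*(3 + sqrt(13))^(1/3))/4)*sin(2^(1/3)*sqrt(3)*x*(2/(3 + sqrt(13))^(1/3) + 2^(1/3)*(3 + sqrt(13))^(1/3))/4) + C2*exp(2^(1/3)*x*(-2/(3 + sqrt(13))^(1/3) + 2^(1/3)*(3 + sqrt(13))^(1/3))/4)*cos(2^(1/3)*sqrt(3)*x*(2/(3 + sqrt(13))^(1/3) + 2^(1/3)*(3 + sqrt(13))^(1/3))/4) + C3*exp(2^(1/3)*x*(-2^(1/3)*(3 + sqrt(13))^(1/3)/2 + (3 + sqrt(13))^(-1/3)))


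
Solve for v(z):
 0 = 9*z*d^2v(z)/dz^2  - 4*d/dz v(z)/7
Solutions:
 v(z) = C1 + C2*z^(67/63)


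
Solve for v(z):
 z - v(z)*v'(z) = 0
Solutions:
 v(z) = -sqrt(C1 + z^2)
 v(z) = sqrt(C1 + z^2)


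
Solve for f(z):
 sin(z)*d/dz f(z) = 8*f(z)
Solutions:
 f(z) = C1*(cos(z)^4 - 4*cos(z)^3 + 6*cos(z)^2 - 4*cos(z) + 1)/(cos(z)^4 + 4*cos(z)^3 + 6*cos(z)^2 + 4*cos(z) + 1)


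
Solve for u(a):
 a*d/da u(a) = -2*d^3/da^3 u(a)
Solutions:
 u(a) = C1 + Integral(C2*airyai(-2^(2/3)*a/2) + C3*airybi(-2^(2/3)*a/2), a)


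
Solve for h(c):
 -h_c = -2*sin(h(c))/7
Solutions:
 -2*c/7 + log(cos(h(c)) - 1)/2 - log(cos(h(c)) + 1)/2 = C1


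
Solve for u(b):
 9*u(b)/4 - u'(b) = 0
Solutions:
 u(b) = C1*exp(9*b/4)


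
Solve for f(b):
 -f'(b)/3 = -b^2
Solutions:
 f(b) = C1 + b^3


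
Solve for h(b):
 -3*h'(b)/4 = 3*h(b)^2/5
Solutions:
 h(b) = 5/(C1 + 4*b)


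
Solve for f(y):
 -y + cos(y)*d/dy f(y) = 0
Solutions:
 f(y) = C1 + Integral(y/cos(y), y)


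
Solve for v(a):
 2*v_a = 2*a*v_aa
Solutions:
 v(a) = C1 + C2*a^2


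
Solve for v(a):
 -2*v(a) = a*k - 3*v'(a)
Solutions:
 v(a) = C1*exp(2*a/3) - a*k/2 - 3*k/4


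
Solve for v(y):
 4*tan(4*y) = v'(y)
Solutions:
 v(y) = C1 - log(cos(4*y))


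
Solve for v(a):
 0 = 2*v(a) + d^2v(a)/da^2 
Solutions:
 v(a) = C1*sin(sqrt(2)*a) + C2*cos(sqrt(2)*a)


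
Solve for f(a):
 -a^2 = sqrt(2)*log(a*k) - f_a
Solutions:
 f(a) = C1 + a^3/3 + sqrt(2)*a*log(a*k) - sqrt(2)*a


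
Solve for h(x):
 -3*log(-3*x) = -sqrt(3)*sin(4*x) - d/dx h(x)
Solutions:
 h(x) = C1 + 3*x*log(-x) - 3*x + 3*x*log(3) + sqrt(3)*cos(4*x)/4


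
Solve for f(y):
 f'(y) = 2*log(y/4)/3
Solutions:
 f(y) = C1 + 2*y*log(y)/3 - 4*y*log(2)/3 - 2*y/3


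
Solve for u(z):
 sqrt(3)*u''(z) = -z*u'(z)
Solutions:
 u(z) = C1 + C2*erf(sqrt(2)*3^(3/4)*z/6)


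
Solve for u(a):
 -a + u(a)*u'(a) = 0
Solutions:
 u(a) = -sqrt(C1 + a^2)
 u(a) = sqrt(C1 + a^2)


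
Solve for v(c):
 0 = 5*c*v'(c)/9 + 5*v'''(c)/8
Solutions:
 v(c) = C1 + Integral(C2*airyai(-2*3^(1/3)*c/3) + C3*airybi(-2*3^(1/3)*c/3), c)


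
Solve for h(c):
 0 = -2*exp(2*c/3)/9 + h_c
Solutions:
 h(c) = C1 + exp(2*c/3)/3


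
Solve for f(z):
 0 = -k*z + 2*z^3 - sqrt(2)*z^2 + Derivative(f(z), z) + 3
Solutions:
 f(z) = C1 + k*z^2/2 - z^4/2 + sqrt(2)*z^3/3 - 3*z


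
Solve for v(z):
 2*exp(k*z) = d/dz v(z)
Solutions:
 v(z) = C1 + 2*exp(k*z)/k


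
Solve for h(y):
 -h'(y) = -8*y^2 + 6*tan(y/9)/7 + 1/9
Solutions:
 h(y) = C1 + 8*y^3/3 - y/9 + 54*log(cos(y/9))/7


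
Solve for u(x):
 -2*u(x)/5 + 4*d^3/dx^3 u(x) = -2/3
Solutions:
 u(x) = C3*exp(10^(2/3)*x/10) + (C1*sin(10^(2/3)*sqrt(3)*x/20) + C2*cos(10^(2/3)*sqrt(3)*x/20))*exp(-10^(2/3)*x/20) + 5/3


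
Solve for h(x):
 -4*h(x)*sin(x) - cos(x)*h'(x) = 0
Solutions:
 h(x) = C1*cos(x)^4


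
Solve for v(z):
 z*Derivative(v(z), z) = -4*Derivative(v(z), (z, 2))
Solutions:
 v(z) = C1 + C2*erf(sqrt(2)*z/4)


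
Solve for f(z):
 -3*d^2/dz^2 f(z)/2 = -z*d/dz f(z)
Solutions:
 f(z) = C1 + C2*erfi(sqrt(3)*z/3)


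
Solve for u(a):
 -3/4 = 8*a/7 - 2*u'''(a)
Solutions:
 u(a) = C1 + C2*a + C3*a^2 + a^4/42 + a^3/16


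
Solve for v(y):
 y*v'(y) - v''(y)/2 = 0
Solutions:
 v(y) = C1 + C2*erfi(y)


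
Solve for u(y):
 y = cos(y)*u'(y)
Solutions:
 u(y) = C1 + Integral(y/cos(y), y)


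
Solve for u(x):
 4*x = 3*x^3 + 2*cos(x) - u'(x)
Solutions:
 u(x) = C1 + 3*x^4/4 - 2*x^2 + 2*sin(x)


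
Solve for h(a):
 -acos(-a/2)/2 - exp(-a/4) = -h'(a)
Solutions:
 h(a) = C1 + a*acos(-a/2)/2 + sqrt(4 - a^2)/2 - 4*exp(-a/4)


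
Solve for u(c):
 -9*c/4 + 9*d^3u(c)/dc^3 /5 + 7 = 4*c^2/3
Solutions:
 u(c) = C1 + C2*c + C3*c^2 + c^5/81 + 5*c^4/96 - 35*c^3/54


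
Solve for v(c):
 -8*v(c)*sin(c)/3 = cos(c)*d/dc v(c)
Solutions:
 v(c) = C1*cos(c)^(8/3)


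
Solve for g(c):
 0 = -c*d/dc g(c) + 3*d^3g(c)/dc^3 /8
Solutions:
 g(c) = C1 + Integral(C2*airyai(2*3^(2/3)*c/3) + C3*airybi(2*3^(2/3)*c/3), c)


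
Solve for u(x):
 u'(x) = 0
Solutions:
 u(x) = C1


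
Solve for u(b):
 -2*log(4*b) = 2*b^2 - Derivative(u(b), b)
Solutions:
 u(b) = C1 + 2*b^3/3 + 2*b*log(b) - 2*b + b*log(16)


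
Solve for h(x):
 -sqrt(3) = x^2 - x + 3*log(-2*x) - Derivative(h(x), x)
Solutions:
 h(x) = C1 + x^3/3 - x^2/2 + 3*x*log(-x) + x*(-3 + sqrt(3) + 3*log(2))


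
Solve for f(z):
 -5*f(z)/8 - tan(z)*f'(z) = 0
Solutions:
 f(z) = C1/sin(z)^(5/8)


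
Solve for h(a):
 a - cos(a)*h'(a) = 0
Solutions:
 h(a) = C1 + Integral(a/cos(a), a)


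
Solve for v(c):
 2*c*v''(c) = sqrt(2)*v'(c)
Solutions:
 v(c) = C1 + C2*c^(sqrt(2)/2 + 1)


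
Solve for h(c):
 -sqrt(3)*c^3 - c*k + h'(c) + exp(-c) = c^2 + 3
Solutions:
 h(c) = C1 + sqrt(3)*c^4/4 + c^3/3 + c^2*k/2 + 3*c + exp(-c)


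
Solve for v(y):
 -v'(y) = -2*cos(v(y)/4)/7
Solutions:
 -2*y/7 - 2*log(sin(v(y)/4) - 1) + 2*log(sin(v(y)/4) + 1) = C1


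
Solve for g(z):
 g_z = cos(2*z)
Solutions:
 g(z) = C1 + sin(2*z)/2


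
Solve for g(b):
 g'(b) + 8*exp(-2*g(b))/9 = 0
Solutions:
 g(b) = log(-sqrt(C1 - 16*b)) - log(3)
 g(b) = log(C1 - 16*b)/2 - log(3)


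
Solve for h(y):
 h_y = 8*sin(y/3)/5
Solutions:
 h(y) = C1 - 24*cos(y/3)/5


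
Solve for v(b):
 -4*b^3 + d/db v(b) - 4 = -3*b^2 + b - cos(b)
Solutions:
 v(b) = C1 + b^4 - b^3 + b^2/2 + 4*b - sin(b)


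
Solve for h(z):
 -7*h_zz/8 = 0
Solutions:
 h(z) = C1 + C2*z


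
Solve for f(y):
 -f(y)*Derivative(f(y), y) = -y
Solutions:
 f(y) = -sqrt(C1 + y^2)
 f(y) = sqrt(C1 + y^2)


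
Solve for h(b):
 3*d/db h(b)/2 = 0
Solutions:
 h(b) = C1


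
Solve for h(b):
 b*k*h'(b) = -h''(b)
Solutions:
 h(b) = Piecewise((-sqrt(2)*sqrt(pi)*C1*erf(sqrt(2)*b*sqrt(k)/2)/(2*sqrt(k)) - C2, (k > 0) | (k < 0)), (-C1*b - C2, True))


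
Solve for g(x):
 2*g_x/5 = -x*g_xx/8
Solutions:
 g(x) = C1 + C2/x^(11/5)


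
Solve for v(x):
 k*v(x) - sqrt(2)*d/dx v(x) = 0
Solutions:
 v(x) = C1*exp(sqrt(2)*k*x/2)


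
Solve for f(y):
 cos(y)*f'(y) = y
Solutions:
 f(y) = C1 + Integral(y/cos(y), y)


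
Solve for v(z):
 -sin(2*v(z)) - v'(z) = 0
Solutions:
 v(z) = pi - acos((-C1 - exp(4*z))/(C1 - exp(4*z)))/2
 v(z) = acos((-C1 - exp(4*z))/(C1 - exp(4*z)))/2


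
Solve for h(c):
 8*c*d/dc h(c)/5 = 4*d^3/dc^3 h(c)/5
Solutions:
 h(c) = C1 + Integral(C2*airyai(2^(1/3)*c) + C3*airybi(2^(1/3)*c), c)


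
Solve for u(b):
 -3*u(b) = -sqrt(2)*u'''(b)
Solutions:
 u(b) = C3*exp(2^(5/6)*3^(1/3)*b/2) + (C1*sin(6^(5/6)*b/4) + C2*cos(6^(5/6)*b/4))*exp(-2^(5/6)*3^(1/3)*b/4)


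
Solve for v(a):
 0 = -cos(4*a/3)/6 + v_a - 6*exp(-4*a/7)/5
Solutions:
 v(a) = C1 + sin(4*a/3)/8 - 21*exp(-4*a/7)/10


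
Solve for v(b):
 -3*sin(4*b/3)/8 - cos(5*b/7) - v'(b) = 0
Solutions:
 v(b) = C1 - 7*sin(5*b/7)/5 + 9*cos(4*b/3)/32


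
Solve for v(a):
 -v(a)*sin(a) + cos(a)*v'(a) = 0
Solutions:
 v(a) = C1/cos(a)


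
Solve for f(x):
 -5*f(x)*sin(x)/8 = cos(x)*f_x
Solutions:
 f(x) = C1*cos(x)^(5/8)


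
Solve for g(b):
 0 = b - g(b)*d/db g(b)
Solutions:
 g(b) = -sqrt(C1 + b^2)
 g(b) = sqrt(C1 + b^2)
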